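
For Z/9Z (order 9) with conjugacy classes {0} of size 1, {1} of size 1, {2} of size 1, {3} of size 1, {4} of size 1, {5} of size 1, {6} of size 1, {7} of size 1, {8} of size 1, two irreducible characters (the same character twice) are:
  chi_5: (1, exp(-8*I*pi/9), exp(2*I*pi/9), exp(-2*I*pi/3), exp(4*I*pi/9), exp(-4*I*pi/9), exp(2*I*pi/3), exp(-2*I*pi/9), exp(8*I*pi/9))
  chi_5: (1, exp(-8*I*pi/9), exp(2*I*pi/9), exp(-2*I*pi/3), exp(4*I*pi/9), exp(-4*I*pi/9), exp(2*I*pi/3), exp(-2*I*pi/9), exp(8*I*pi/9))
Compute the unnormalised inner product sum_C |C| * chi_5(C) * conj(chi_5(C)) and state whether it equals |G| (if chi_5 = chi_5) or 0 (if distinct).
Sum = 9 = |G| = 9; so <chi_5, chi_5> = 1 (norm-1 confirms irreducibility).

Reasoning: Compute term by term over conjugacy classes (|C| * chi_5(C) * conj(chi_5(C))):
  1*(1)*conj(1) + 1*(exp(-8*I*pi/9))*conj(exp(-8*I*pi/9)) + 1*(exp(2*I*pi/9))*conj(exp(2*I*pi/9)) + 1*(exp(-2*I*pi/3))*conj(exp(-2*I*pi/3)) + 1*(exp(4*I*pi/9))*conj(exp(4*I*pi/9)) + 1*(exp(-4*I*pi/9))*conj(exp(-4*I*pi/9)) + 1*(exp(2*I*pi/3))*conj(exp(2*I*pi/3)) + 1*(exp(-2*I*pi/9))*conj(exp(-2*I*pi/9)) + 1*(exp(8*I*pi/9))*conj(exp(8*I*pi/9))
  = (1) + (1) + (1) + (1) + (1) + (1) + (1) + (1) + (1)
  = 9.
(Exp terms are combined using exp(i*s)*conj(exp(i*t)) = exp(i*(s-t)), and sums of them are collapsed using the identity that for every m > 1 the m distinct m-th roots of unity sum to 0, e.g. 1 + exp(2*I*pi/3) + exp(-2*I*pi/3) = 0.)
Dividing by |G| = 9 gives 9/9 = 1, matching the row-orthogonality relation <chi_5, chi_5> = [chi_5 = chi_5].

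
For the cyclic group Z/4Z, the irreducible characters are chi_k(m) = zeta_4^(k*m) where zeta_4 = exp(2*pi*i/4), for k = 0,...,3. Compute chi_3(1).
chi_3(1) = zeta_4^3 = -I

Proof sketch: chi_3(1) = zeta_4^(3*1) = zeta_4^3. Since zeta_4^4 = 1, this equals zeta_4^3 = exp(2*pi*i*3/4) = -I.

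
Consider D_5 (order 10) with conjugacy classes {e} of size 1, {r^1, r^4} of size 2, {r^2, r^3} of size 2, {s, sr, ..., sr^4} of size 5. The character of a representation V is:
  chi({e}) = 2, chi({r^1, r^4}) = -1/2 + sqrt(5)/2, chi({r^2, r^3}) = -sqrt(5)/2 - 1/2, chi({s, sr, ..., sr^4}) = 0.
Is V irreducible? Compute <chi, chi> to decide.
Irreducible: <chi, chi> = 1.

Derivation: <chi, chi> = (1/|G|) sum_C |C| * |chi(C)|^2 = (1/10)[1*|2|^2 + 2*|-1/2 + sqrt(5)/2|^2 + 2*|-sqrt(5)/2 - 1/2|^2 + 5*|0|^2]
  = (1/10)[(4) + (3 - sqrt(5)) + (sqrt(5) + 3) + (0)] = 10/10 = 1.
A character is irreducible iff <chi, chi> = 1, so this representation is irreducible.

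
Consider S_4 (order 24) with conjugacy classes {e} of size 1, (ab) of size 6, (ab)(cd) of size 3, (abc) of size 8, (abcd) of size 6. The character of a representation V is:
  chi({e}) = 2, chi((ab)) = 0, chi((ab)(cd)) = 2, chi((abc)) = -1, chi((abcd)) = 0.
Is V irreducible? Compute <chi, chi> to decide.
Irreducible: <chi, chi> = 1.

Working: <chi, chi> = (1/|G|) sum_C |C| * |chi(C)|^2 = (1/24)[1*|2|^2 + 6*|0|^2 + 3*|2|^2 + 8*|-1|^2 + 6*|0|^2]
  = (1/24)[(4) + (0) + (12) + (8) + (0)] = 24/24 = 1.
A character is irreducible iff <chi, chi> = 1, so this representation is irreducible.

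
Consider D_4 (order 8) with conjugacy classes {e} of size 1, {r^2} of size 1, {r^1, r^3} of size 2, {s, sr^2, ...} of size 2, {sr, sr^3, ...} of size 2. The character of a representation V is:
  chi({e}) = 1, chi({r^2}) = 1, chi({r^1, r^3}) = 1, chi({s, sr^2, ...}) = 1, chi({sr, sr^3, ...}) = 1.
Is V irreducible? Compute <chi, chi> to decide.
Irreducible: <chi, chi> = 1.

Proof sketch: <chi, chi> = (1/|G|) sum_C |C| * |chi(C)|^2 = (1/8)[1*|1|^2 + 1*|1|^2 + 2*|1|^2 + 2*|1|^2 + 2*|1|^2]
  = (1/8)[(1) + (1) + (2) + (2) + (2)] = 8/8 = 1.
A character is irreducible iff <chi, chi> = 1, so this representation is irreducible.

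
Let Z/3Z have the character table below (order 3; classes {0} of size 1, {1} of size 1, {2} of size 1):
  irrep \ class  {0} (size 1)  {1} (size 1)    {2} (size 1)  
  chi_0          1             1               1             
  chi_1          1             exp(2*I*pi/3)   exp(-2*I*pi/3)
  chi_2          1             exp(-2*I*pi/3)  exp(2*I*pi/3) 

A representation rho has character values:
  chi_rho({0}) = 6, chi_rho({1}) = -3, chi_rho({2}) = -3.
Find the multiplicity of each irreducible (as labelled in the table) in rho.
Multiplicities: chi_0: 0, chi_1: 3, chi_2: 3.

Working: Use <chi_rho, chi> = (1/|G|) sum_C |C| * chi_rho(C) * conj(chi(C)) with |G| = 3 for each irreducible chi in the table:
  <chi_rho, chi_0> = (1/3)[1*(6)*conj(1) + 1*(-3)*conj(1) + 1*(-3)*conj(1)]
      = (1/3)[(6) + (-3) + (-3)] = 0/3 = 0
  <chi_rho, chi_1> = (1/3)[1*(6)*conj(1) + 1*(-3)*conj(exp(2*I*pi/3)) + 1*(-3)*conj(exp(-2*I*pi/3))]
      = (1/3)[(6) + (3 + 3*exp(2*I*pi/3)) + (3 + 3*exp(-2*I*pi/3))] = 9/3 = 3
  <chi_rho, chi_2> = (1/3)[1*(6)*conj(1) + 1*(-3)*conj(exp(-2*I*pi/3)) + 1*(-3)*conj(exp(2*I*pi/3))]
      = (1/3)[(6) + (3 + 3*exp(-2*I*pi/3)) + (3 + 3*exp(2*I*pi/3))] = 9/3 = 3
(Exp terms are combined using exp(i*s)*conj(exp(i*t)) = exp(i*(s-t)), and sums of them are collapsed using the identity that for every m > 1 the m distinct m-th roots of unity sum to 0, e.g. 1 + exp(2*I*pi/3) + exp(-2*I*pi/3) = 0.)
Dimension check: dim(rho) = sum (mult * dim) = 0*1 + 3*1 + 3*1 = 6 = chi_rho(e) = 6.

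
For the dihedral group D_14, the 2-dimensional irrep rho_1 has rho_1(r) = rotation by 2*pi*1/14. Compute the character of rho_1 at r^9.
chi_{rho_1}(r^9) = 2*cos(2*pi*1*9/14) = -2*cos(2*pi/7)

Argument: rho_1(r^9) is rotation by angle 2*pi*1*9/14, whose trace is 2*cos(2*pi*1*9/14) = -2*cos(2*pi/7).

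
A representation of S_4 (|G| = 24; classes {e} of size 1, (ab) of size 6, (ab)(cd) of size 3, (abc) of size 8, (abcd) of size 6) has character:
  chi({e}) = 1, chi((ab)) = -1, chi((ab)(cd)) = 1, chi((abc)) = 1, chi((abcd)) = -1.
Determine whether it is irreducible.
Irreducible: <chi, chi> = 1.

Derivation: <chi, chi> = (1/|G|) sum_C |C| * |chi(C)|^2 = (1/24)[1*|1|^2 + 6*|-1|^2 + 3*|1|^2 + 8*|1|^2 + 6*|-1|^2]
  = (1/24)[(1) + (6) + (3) + (8) + (6)] = 24/24 = 1.
A character is irreducible iff <chi, chi> = 1, so this representation is irreducible.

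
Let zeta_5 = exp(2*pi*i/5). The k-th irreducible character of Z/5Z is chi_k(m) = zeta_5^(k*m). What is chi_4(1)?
chi_4(1) = zeta_5^4 = exp(-2*I*pi/5)

Reasoning: chi_4(1) = zeta_5^(4*1) = zeta_5^4. Since zeta_5^5 = 1, this equals zeta_5^4 = exp(2*pi*i*4/5) = exp(-2*I*pi/5).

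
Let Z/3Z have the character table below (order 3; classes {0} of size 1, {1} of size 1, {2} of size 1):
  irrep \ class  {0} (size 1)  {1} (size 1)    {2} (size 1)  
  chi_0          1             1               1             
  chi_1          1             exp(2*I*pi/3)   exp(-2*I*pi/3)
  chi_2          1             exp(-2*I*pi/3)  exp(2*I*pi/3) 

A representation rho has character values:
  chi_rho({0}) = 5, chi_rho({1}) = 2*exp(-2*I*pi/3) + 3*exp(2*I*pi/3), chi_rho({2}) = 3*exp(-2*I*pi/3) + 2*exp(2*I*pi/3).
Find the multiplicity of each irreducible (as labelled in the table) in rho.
Multiplicities: chi_0: 0, chi_1: 3, chi_2: 2.

Argument: Use <chi_rho, chi> = (1/|G|) sum_C |C| * chi_rho(C) * conj(chi(C)) with |G| = 3 for each irreducible chi in the table:
  <chi_rho, chi_0> = (1/3)[1*(5)*conj(1) + 1*(2*exp(-2*I*pi/3) + 3*exp(2*I*pi/3))*conj(1) + 1*(3*exp(-2*I*pi/3) + 2*exp(2*I*pi/3))*conj(1)]
      = (1/3)[(5) + (2*exp(-2*I*pi/3) + 3*exp(2*I*pi/3)) + (3*exp(-2*I*pi/3) + 2*exp(2*I*pi/3))] = 0/3 = 0
  <chi_rho, chi_1> = (1/3)[1*(5)*conj(1) + 1*(2*exp(-2*I*pi/3) + 3*exp(2*I*pi/3))*conj(exp(2*I*pi/3)) + 1*(3*exp(-2*I*pi/3) + 2*exp(2*I*pi/3))*conj(exp(-2*I*pi/3))]
      = (1/3)[(5) + (3 + 2*exp(2*I*pi/3)) + (3 + 2*exp(-2*I*pi/3))] = 9/3 = 3
  <chi_rho, chi_2> = (1/3)[1*(5)*conj(1) + 1*(2*exp(-2*I*pi/3) + 3*exp(2*I*pi/3))*conj(exp(-2*I*pi/3)) + 1*(3*exp(-2*I*pi/3) + 2*exp(2*I*pi/3))*conj(exp(2*I*pi/3))]
      = (1/3)[(5) + (2 + 3*exp(-2*I*pi/3)) + (2 + 3*exp(2*I*pi/3))] = 6/3 = 2
(Exp terms are combined using exp(i*s)*conj(exp(i*t)) = exp(i*(s-t)), and sums of them are collapsed using the identity that for every m > 1 the m distinct m-th roots of unity sum to 0, e.g. 1 + exp(2*I*pi/3) + exp(-2*I*pi/3) = 0.)
Dimension check: dim(rho) = sum (mult * dim) = 0*1 + 3*1 + 2*1 = 5 = chi_rho(e) = 5.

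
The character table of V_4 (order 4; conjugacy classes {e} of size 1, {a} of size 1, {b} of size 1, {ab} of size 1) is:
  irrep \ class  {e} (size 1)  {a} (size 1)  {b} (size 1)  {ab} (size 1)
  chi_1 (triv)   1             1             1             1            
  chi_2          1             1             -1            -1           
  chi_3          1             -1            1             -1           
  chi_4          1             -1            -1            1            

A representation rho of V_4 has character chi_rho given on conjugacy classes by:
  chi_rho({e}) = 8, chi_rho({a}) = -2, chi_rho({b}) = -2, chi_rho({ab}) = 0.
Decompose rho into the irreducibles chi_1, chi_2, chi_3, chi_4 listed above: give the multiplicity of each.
Multiplicities: chi_1: 1, chi_2: 2, chi_3: 2, chi_4: 3.

Explanation: Use <chi_rho, chi> = (1/|G|) sum_C |C| * chi_rho(C) * conj(chi(C)) with |G| = 4 for each irreducible chi in the table:
  <chi_rho, chi_1> = (1/4)[1*(8)*conj(1) + 1*(-2)*conj(1) + 1*(-2)*conj(1) + 1*(0)*conj(1)]
      = (1/4)[(8) + (-2) + (-2) + (0)] = 4/4 = 1
  <chi_rho, chi_2> = (1/4)[1*(8)*conj(1) + 1*(-2)*conj(1) + 1*(-2)*conj(-1) + 1*(0)*conj(-1)]
      = (1/4)[(8) + (-2) + (2) + (0)] = 8/4 = 2
  <chi_rho, chi_3> = (1/4)[1*(8)*conj(1) + 1*(-2)*conj(-1) + 1*(-2)*conj(1) + 1*(0)*conj(-1)]
      = (1/4)[(8) + (2) + (-2) + (0)] = 8/4 = 2
  <chi_rho, chi_4> = (1/4)[1*(8)*conj(1) + 1*(-2)*conj(-1) + 1*(-2)*conj(-1) + 1*(0)*conj(1)]
      = (1/4)[(8) + (2) + (2) + (0)] = 12/4 = 3
Dimension check: dim(rho) = sum (mult * dim) = 1*1 + 2*1 + 2*1 + 3*1 = 8 = chi_rho(e) = 8.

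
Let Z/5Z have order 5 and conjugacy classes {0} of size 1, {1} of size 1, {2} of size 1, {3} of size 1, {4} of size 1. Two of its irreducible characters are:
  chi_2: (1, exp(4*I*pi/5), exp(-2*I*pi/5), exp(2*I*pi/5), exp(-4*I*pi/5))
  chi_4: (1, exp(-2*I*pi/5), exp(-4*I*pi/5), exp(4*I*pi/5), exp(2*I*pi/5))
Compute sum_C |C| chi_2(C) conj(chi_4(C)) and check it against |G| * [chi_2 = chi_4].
Sum = 0; so <chi_2, chi_4> = 0 (distinct irreducibles are orthogonal).

Proof sketch: Compute term by term over conjugacy classes (|C| * chi_2(C) * conj(chi_4(C))):
  1*(1)*conj(1) + 1*(exp(4*I*pi/5))*conj(exp(-2*I*pi/5)) + 1*(exp(-2*I*pi/5))*conj(exp(-4*I*pi/5)) + 1*(exp(2*I*pi/5))*conj(exp(4*I*pi/5)) + 1*(exp(-4*I*pi/5))*conj(exp(2*I*pi/5))
  = (1) + (exp(-4*I*pi/5)) + (exp(2*I*pi/5)) + (exp(-2*I*pi/5)) + (exp(4*I*pi/5))
  = 0.
(Exp terms are combined using exp(i*s)*conj(exp(i*t)) = exp(i*(s-t)), and sums of them are collapsed using the identity that for every m > 1 the m distinct m-th roots of unity sum to 0, e.g. 1 + exp(2*I*pi/3) + exp(-2*I*pi/3) = 0.)
Dividing by |G| = 5 gives 0/5 = 0, matching the row-orthogonality relation <chi_2, chi_4> = [chi_2 = chi_4].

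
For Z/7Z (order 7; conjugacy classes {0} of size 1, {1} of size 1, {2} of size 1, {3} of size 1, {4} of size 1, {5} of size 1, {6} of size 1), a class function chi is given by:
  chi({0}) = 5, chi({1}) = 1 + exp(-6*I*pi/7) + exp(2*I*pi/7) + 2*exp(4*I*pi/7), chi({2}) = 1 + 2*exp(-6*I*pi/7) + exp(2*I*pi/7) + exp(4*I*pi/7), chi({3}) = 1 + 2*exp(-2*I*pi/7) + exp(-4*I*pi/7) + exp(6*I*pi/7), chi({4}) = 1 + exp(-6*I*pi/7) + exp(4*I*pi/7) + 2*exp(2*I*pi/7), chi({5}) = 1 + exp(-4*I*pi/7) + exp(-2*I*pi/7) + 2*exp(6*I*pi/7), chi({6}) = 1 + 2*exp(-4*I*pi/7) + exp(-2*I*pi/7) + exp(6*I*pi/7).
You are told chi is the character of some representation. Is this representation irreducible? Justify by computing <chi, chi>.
Not irreducible (reducible): <chi, chi> = 7 > 1.

Solution. <chi, chi> = (1/|G|) sum_C |C| * |chi(C)|^2 = (1/7)[1*|5|^2 + 1*|1 + exp(-6*I*pi/7) + exp(2*I*pi/7) + 2*exp(4*I*pi/7)|^2 + 1*|1 + 2*exp(-6*I*pi/7) + exp(2*I*pi/7) + exp(4*I*pi/7)|^2 + 1*|1 + 2*exp(-2*I*pi/7) + exp(-4*I*pi/7) + exp(6*I*pi/7)|^2 + 1*|1 + exp(-6*I*pi/7) + exp(4*I*pi/7) + 2*exp(2*I*pi/7)|^2 + 1*|1 + exp(-4*I*pi/7) + exp(-2*I*pi/7) + 2*exp(6*I*pi/7)|^2 + 1*|1 + 2*exp(-4*I*pi/7) + exp(-2*I*pi/7) + exp(6*I*pi/7)|^2]
  = (1/7)[(25) + (7 + 4*exp(-4*I*pi/7) + 3*exp(-2*I*pi/7) + 2*exp(-6*I*pi/7) + 2*exp(6*I*pi/7) + 3*exp(2*I*pi/7) + 4*exp(4*I*pi/7)) + (7 + 3*exp(-4*I*pi/7) + 4*exp(-6*I*pi/7) + 2*exp(-2*I*pi/7) + 2*exp(2*I*pi/7) + 4*exp(6*I*pi/7) + 3*exp(4*I*pi/7)) + (7 + 4*exp(-2*I*pi/7) + 2*exp(-4*I*pi/7) + 3*exp(-6*I*pi/7) + 3*exp(6*I*pi/7) + 2*exp(4*I*pi/7) + 4*exp(2*I*pi/7)) + (7 + 4*exp(-2*I*pi/7) + 2*exp(-4*I*pi/7) + 3*exp(-6*I*pi/7) + 3*exp(6*I*pi/7) + 2*exp(4*I*pi/7) + 4*exp(2*I*pi/7)) + (7 + 3*exp(-4*I*pi/7) + 4*exp(-6*I*pi/7) + 2*exp(-2*I*pi/7) + 2*exp(2*I*pi/7) + 4*exp(6*I*pi/7) + 3*exp(4*I*pi/7)) + (7 + 4*exp(-4*I*pi/7) + 3*exp(-2*I*pi/7) + 2*exp(-6*I*pi/7) + 2*exp(6*I*pi/7) + 3*exp(2*I*pi/7) + 4*exp(4*I*pi/7))] = 49/7 = 7.
(Exp terms are combined using exp(i*s)*conj(exp(i*t)) = exp(i*(s-t)), and sums of them are collapsed using the identity that for every m > 1 the m distinct m-th roots of unity sum to 0, e.g. 1 + exp(2*I*pi/3) + exp(-2*I*pi/3) = 0.)
A character is irreducible iff <chi, chi> = 1, so this representation is reducible.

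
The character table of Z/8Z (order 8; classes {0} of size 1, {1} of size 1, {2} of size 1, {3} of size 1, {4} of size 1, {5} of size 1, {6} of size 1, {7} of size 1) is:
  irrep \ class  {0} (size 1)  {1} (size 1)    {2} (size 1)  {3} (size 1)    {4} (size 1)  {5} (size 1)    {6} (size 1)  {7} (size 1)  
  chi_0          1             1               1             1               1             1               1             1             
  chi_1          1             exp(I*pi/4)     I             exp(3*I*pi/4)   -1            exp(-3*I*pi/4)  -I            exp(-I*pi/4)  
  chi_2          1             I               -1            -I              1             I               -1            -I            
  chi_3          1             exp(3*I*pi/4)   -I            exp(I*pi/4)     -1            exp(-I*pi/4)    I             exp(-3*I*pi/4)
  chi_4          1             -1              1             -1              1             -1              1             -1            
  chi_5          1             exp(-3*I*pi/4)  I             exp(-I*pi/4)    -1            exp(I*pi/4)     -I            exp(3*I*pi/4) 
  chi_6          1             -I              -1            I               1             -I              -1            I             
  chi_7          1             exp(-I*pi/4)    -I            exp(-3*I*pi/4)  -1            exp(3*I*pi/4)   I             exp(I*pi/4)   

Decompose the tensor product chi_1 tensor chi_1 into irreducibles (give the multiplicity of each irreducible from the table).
chi_1 tensor chi_1 = chi_2 (all other irreducibles have multiplicity 0).

Argument: The character of a tensor product is the pointwise product (chi_1 * chi_1)(C) = chi_1(C) * chi_1(C):
  {0}: (1)*(1), {1}: (exp(I*pi/4))*(exp(I*pi/4)), {2}: (I)*(I), {3}: (exp(3*I*pi/4))*(exp(3*I*pi/4)), {4}: (-1)*(-1), {5}: (exp(-3*I*pi/4))*(exp(-3*I*pi/4)), {6}: (-I)*(-I), {7}: (exp(-I*pi/4))*(exp(-I*pi/4))
so (chi_1 * chi_1) takes values
  {0} -> 1, {1} -> I, {2} -> -1, {3} -> -I, {4} -> 1, {5} -> I, {6} -> -1, {7} -> -I.
Now take the inner product of this character with each irreducible chi from the table, <chi_1*chi_1, chi> = (1/8) sum_C |C| (chi_1*chi_1)(C) conj(chi(C)):
  <chi_1*chi_1, chi_0> = (1/8)[1*(1)*conj(1) + 1*(I)*conj(1) + 1*(-1)*conj(1) + 1*(-I)*conj(1) + 1*(1)*conj(1) + 1*(I)*conj(1) + 1*(-1)*conj(1) + 1*(-I)*conj(1)]
      = (1/8)[(1) + (I) + (-1) + (-I) + (1) + (I) + (-1) + (-I)] = 0/8 = 0
  <chi_1*chi_1, chi_1> = (1/8)[1*(1)*conj(1) + 1*(I)*conj(exp(I*pi/4)) + 1*(-1)*conj(I) + 1*(-I)*conj(exp(3*I*pi/4)) + 1*(1)*conj(-1) + 1*(I)*conj(exp(-3*I*pi/4)) + 1*(-1)*conj(-I) + 1*(-I)*conj(exp(-I*pi/4))]
      = (1/8)[(1) + (exp(I*pi/4)) + (I) + (-exp(-I*pi/4)) + (-1) + (exp(-3*I*pi/4)) + (-I) + (-exp(3*I*pi/4))] = 0/8 = 0
  <chi_1*chi_1, chi_2> = (1/8)[1*(1)*conj(1) + 1*(I)*conj(I) + 1*(-1)*conj(-1) + 1*(-I)*conj(-I) + 1*(1)*conj(1) + 1*(I)*conj(I) + 1*(-1)*conj(-1) + 1*(-I)*conj(-I)]
      = (1/8)[(1) + (1) + (1) + (1) + (1) + (1) + (1) + (1)] = 8/8 = 1
  <chi_1*chi_1, chi_3> = (1/8)[1*(1)*conj(1) + 1*(I)*conj(exp(3*I*pi/4)) + 1*(-1)*conj(-I) + 1*(-I)*conj(exp(I*pi/4)) + 1*(1)*conj(-1) + 1*(I)*conj(exp(-I*pi/4)) + 1*(-1)*conj(I) + 1*(-I)*conj(exp(-3*I*pi/4))]
      = (1/8)[(1) + (exp(-I*pi/4)) + (-I) + (-exp(I*pi/4)) + (-1) + (exp(3*I*pi/4)) + (I) + (-exp(-3*I*pi/4))] = 0/8 = 0
  <chi_1*chi_1, chi_4> = (1/8)[1*(1)*conj(1) + 1*(I)*conj(-1) + 1*(-1)*conj(1) + 1*(-I)*conj(-1) + 1*(1)*conj(1) + 1*(I)*conj(-1) + 1*(-1)*conj(1) + 1*(-I)*conj(-1)]
      = (1/8)[(1) + (-I) + (-1) + (I) + (1) + (-I) + (-1) + (I)] = 0/8 = 0
  <chi_1*chi_1, chi_5> = (1/8)[1*(1)*conj(1) + 1*(I)*conj(exp(-3*I*pi/4)) + 1*(-1)*conj(I) + 1*(-I)*conj(exp(-I*pi/4)) + 1*(1)*conj(-1) + 1*(I)*conj(exp(I*pi/4)) + 1*(-1)*conj(-I) + 1*(-I)*conj(exp(3*I*pi/4))]
      = (1/8)[(1) + (exp(-3*I*pi/4)) + (I) + (-exp(3*I*pi/4)) + (-1) + (exp(I*pi/4)) + (-I) + (-exp(-I*pi/4))] = 0/8 = 0
  <chi_1*chi_1, chi_6> = (1/8)[1*(1)*conj(1) + 1*(I)*conj(-I) + 1*(-1)*conj(-1) + 1*(-I)*conj(I) + 1*(1)*conj(1) + 1*(I)*conj(-I) + 1*(-1)*conj(-1) + 1*(-I)*conj(I)]
      = (1/8)[(1) + (-1) + (1) + (-1) + (1) + (-1) + (1) + (-1)] = 0/8 = 0
  <chi_1*chi_1, chi_7> = (1/8)[1*(1)*conj(1) + 1*(I)*conj(exp(-I*pi/4)) + 1*(-1)*conj(-I) + 1*(-I)*conj(exp(-3*I*pi/4)) + 1*(1)*conj(-1) + 1*(I)*conj(exp(3*I*pi/4)) + 1*(-1)*conj(I) + 1*(-I)*conj(exp(I*pi/4))]
      = (1/8)[(1) + (exp(3*I*pi/4)) + (-I) + (-exp(-3*I*pi/4)) + (-1) + (exp(-I*pi/4)) + (I) + (-exp(I*pi/4))] = 0/8 = 0
(Exp terms are combined using exp(i*s)*conj(exp(i*t)) = exp(i*(s-t)), and sums of them are collapsed using the identity that for every m > 1 the m distinct m-th roots of unity sum to 0, e.g. 1 + exp(2*I*pi/3) + exp(-2*I*pi/3) = 0.)
Hence the multiplicities are chi_2: 1. Dimension check: dim(chi_1)*dim(chi_1) = 1*1 = 1 and sum (mult * dim) = 1*1 = 1.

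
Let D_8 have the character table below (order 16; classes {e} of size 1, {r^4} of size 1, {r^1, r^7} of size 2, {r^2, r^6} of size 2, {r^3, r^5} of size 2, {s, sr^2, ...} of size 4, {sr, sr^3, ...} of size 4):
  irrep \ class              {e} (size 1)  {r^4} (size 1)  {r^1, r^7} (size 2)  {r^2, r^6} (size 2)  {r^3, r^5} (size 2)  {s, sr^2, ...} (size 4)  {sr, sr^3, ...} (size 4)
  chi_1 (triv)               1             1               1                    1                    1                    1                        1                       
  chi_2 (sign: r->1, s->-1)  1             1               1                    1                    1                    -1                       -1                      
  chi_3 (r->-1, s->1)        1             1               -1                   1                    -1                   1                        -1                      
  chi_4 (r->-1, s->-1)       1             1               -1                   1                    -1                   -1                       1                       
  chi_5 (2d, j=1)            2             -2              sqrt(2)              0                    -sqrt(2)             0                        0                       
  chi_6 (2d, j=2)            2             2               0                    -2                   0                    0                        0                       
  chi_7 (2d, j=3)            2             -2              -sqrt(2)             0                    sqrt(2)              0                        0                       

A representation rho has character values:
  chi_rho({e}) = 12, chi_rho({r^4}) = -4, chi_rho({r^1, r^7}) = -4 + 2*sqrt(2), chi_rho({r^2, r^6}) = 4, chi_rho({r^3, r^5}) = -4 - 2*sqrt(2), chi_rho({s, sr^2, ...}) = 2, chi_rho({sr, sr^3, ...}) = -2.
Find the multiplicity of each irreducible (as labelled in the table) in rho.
Multiplicities: chi_1: 0, chi_2: 0, chi_3: 3, chi_4: 1, chi_5: 3, chi_6: 0, chi_7: 1.

Use <chi_rho, chi> = (1/|G|) sum_C |C| * chi_rho(C) * conj(chi(C)) with |G| = 16 for each irreducible chi in the table:
  <chi_rho, chi_1> = (1/16)[1*(12)*conj(1) + 1*(-4)*conj(1) + 2*(-4 + 2*sqrt(2))*conj(1) + 2*(4)*conj(1) + 2*(-4 - 2*sqrt(2))*conj(1) + 4*(2)*conj(1) + 4*(-2)*conj(1)]
      = (1/16)[(12) + (-4) + (-8 + 4*sqrt(2)) + (8) + (-8 - 4*sqrt(2)) + (8) + (-8)] = 0/16 = 0
  <chi_rho, chi_2> = (1/16)[1*(12)*conj(1) + 1*(-4)*conj(1) + 2*(-4 + 2*sqrt(2))*conj(1) + 2*(4)*conj(1) + 2*(-4 - 2*sqrt(2))*conj(1) + 4*(2)*conj(-1) + 4*(-2)*conj(-1)]
      = (1/16)[(12) + (-4) + (-8 + 4*sqrt(2)) + (8) + (-8 - 4*sqrt(2)) + (-8) + (8)] = 0/16 = 0
  <chi_rho, chi_3> = (1/16)[1*(12)*conj(1) + 1*(-4)*conj(1) + 2*(-4 + 2*sqrt(2))*conj(-1) + 2*(4)*conj(1) + 2*(-4 - 2*sqrt(2))*conj(-1) + 4*(2)*conj(1) + 4*(-2)*conj(-1)]
      = (1/16)[(12) + (-4) + (8 - 4*sqrt(2)) + (8) + (4*sqrt(2) + 8) + (8) + (8)] = 48/16 = 3
  <chi_rho, chi_4> = (1/16)[1*(12)*conj(1) + 1*(-4)*conj(1) + 2*(-4 + 2*sqrt(2))*conj(-1) + 2*(4)*conj(1) + 2*(-4 - 2*sqrt(2))*conj(-1) + 4*(2)*conj(-1) + 4*(-2)*conj(1)]
      = (1/16)[(12) + (-4) + (8 - 4*sqrt(2)) + (8) + (4*sqrt(2) + 8) + (-8) + (-8)] = 16/16 = 1
  <chi_rho, chi_5> = (1/16)[1*(12)*conj(2) + 1*(-4)*conj(-2) + 2*(-4 + 2*sqrt(2))*conj(sqrt(2)) + 2*(4)*conj(0) + 2*(-4 - 2*sqrt(2))*conj(-sqrt(2)) + 4*(2)*conj(0) + 4*(-2)*conj(0)]
      = (1/16)[(24) + (8) + (8 - 8*sqrt(2)) + (0) + (8 + 8*sqrt(2)) + (0) + (0)] = 48/16 = 3
  <chi_rho, chi_6> = (1/16)[1*(12)*conj(2) + 1*(-4)*conj(2) + 2*(-4 + 2*sqrt(2))*conj(0) + 2*(4)*conj(-2) + 2*(-4 - 2*sqrt(2))*conj(0) + 4*(2)*conj(0) + 4*(-2)*conj(0)]
      = (1/16)[(24) + (-8) + (0) + (-16) + (0) + (0) + (0)] = 0/16 = 0
  <chi_rho, chi_7> = (1/16)[1*(12)*conj(2) + 1*(-4)*conj(-2) + 2*(-4 + 2*sqrt(2))*conj(-sqrt(2)) + 2*(4)*conj(0) + 2*(-4 - 2*sqrt(2))*conj(sqrt(2)) + 4*(2)*conj(0) + 4*(-2)*conj(0)]
      = (1/16)[(24) + (8) + (-8 + 8*sqrt(2)) + (0) + (-8*sqrt(2) - 8) + (0) + (0)] = 16/16 = 1
Dimension check: dim(rho) = sum (mult * dim) = 0*1 + 0*1 + 3*1 + 1*1 + 3*2 + 0*2 + 1*2 = 12 = chi_rho(e) = 12.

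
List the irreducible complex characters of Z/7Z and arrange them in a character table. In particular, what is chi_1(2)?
Character table of Z/7Z (irreps indexed chi_0,...,chi_6 with chi_k(m) = zeta_7^(k*m), zeta_7 = exp(2*pi*i/7)):
  irrep \ class  {0} (size 1)  {1} (size 1)    {2} (size 1)    {3} (size 1)    {4} (size 1)    {5} (size 1)    {6} (size 1)  
  chi_0          1             1               1               1               1               1               1             
  chi_1          1             exp(2*I*pi/7)   exp(4*I*pi/7)   exp(6*I*pi/7)   exp(-6*I*pi/7)  exp(-4*I*pi/7)  exp(-2*I*pi/7)
  chi_2          1             exp(4*I*pi/7)   exp(-6*I*pi/7)  exp(-2*I*pi/7)  exp(2*I*pi/7)   exp(6*I*pi/7)   exp(-4*I*pi/7)
  chi_3          1             exp(6*I*pi/7)   exp(-2*I*pi/7)  exp(4*I*pi/7)   exp(-4*I*pi/7)  exp(2*I*pi/7)   exp(-6*I*pi/7)
  chi_4          1             exp(-6*I*pi/7)  exp(2*I*pi/7)   exp(-4*I*pi/7)  exp(4*I*pi/7)   exp(-2*I*pi/7)  exp(6*I*pi/7) 
  chi_5          1             exp(-4*I*pi/7)  exp(6*I*pi/7)   exp(2*I*pi/7)   exp(-2*I*pi/7)  exp(-6*I*pi/7)  exp(4*I*pi/7) 
  chi_6          1             exp(-2*I*pi/7)  exp(-4*I*pi/7)  exp(-6*I*pi/7)  exp(6*I*pi/7)   exp(4*I*pi/7)   exp(2*I*pi/7) 

Spot check: chi_1(2) = zeta_7^(1*2) = zeta_7^2 = exp(4*I*pi/7).

Justification: Z/7Z is abelian, so all 7 irreducible complex representations are 1-dimensional. They are given by chi_k(m) = zeta_7^(k*m) for k = 0,...,6. Row orthogonality: sum_m chi_k(m) conj(chi_l(m)) = 7 * [k = l].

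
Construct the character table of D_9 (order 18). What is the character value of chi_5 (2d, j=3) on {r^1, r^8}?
Conjugacy classes: {e} of size 1, {r^1, r^8} of size 2, {r^2, r^7} of size 2, {r^3, r^6} of size 2, {r^4, r^5} of size 2, {s, sr, ..., sr^8} of size 9.
Character table:
  irrep \ class              {e} (size 1)  {r^1, r^8} (size 2)  {r^2, r^7} (size 2)  {r^3, r^6} (size 2)  {r^4, r^5} (size 2)  {s, sr, ..., sr^8} (size 9)
  chi_1 (triv)               1             1                    1                    1                    1                    1                          
  chi_2 (sign: r->1, s->-1)  1             1                    1                    1                    1                    -1                         
  chi_3 (2d, j=1)            2             2*cos(2*pi/9)        2*cos(4*pi/9)        -1                   -2*cos(pi/9)         0                          
  chi_4 (2d, j=2)            2             2*cos(4*pi/9)        -2*cos(pi/9)         -1                   2*cos(2*pi/9)        0                          
  chi_5 (2d, j=3)            2             -1                   -1                   2                    -1                   0                          
  chi_6 (2d, j=4)            2             -2*cos(pi/9)         2*cos(2*pi/9)        -1                   2*cos(4*pi/9)        0                          

Spot check: chi_5 (2d, j=3) on {r^1, r^8} = -1.

Derivation: D_9 has order 2*9 = 18 with 6 conjugacy classes, hence 6 irreducibles. Sum of squared dims 1 + 1 + 4 + 4 + 4 + 4 = 18 = |G|. Linear characters come from the abelianisation; the 2-dimensional irreps have character r^k -> 2*cos(2*pi*j*k/9), reflections -> 0.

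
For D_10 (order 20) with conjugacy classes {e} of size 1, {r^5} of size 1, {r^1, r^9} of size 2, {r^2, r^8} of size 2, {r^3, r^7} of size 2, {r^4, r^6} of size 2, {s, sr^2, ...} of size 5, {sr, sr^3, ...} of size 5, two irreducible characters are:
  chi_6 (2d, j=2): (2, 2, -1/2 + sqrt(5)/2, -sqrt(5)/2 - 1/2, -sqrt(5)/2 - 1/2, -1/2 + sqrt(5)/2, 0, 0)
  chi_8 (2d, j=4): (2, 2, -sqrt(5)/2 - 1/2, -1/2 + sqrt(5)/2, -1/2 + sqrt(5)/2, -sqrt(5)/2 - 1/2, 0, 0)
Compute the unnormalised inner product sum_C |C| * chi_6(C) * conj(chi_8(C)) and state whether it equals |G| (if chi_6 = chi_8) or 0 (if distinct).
Sum = 0; so <chi_6, chi_8> = 0 (distinct irreducibles are orthogonal).

Compute term by term over conjugacy classes (|C| * chi_6(C) * conj(chi_8(C))):
  1*(2)*conj(2) + 1*(2)*conj(2) + 2*(-1/2 + sqrt(5)/2)*conj(-sqrt(5)/2 - 1/2) + 2*(-sqrt(5)/2 - 1/2)*conj(-1/2 + sqrt(5)/2) + 2*(-sqrt(5)/2 - 1/2)*conj(-1/2 + sqrt(5)/2) + 2*(-1/2 + sqrt(5)/2)*conj(-sqrt(5)/2 - 1/2) + 5*(0)*conj(0) + 5*(0)*conj(0)
  = (4) + (4) + (-2) + (-2) + (-2) + (-2) + (0) + (0)
  = 0.
Dividing by |G| = 20 gives 0/20 = 0, matching the row-orthogonality relation <chi_6, chi_8> = [chi_6 = chi_8].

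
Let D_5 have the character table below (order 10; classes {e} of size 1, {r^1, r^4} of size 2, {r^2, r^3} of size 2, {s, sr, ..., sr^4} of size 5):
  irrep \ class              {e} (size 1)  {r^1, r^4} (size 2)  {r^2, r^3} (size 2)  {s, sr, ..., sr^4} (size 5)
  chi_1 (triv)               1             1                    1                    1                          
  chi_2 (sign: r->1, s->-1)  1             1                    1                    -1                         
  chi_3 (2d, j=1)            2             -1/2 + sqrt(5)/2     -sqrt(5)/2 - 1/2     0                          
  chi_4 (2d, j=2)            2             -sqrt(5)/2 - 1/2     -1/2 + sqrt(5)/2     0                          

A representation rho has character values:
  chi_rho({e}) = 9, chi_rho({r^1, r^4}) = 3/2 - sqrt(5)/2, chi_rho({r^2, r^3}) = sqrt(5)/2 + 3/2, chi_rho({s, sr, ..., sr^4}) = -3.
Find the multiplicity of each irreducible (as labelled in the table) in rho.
Multiplicities: chi_1: 0, chi_2: 3, chi_3: 1, chi_4: 2.

Why: Use <chi_rho, chi> = (1/|G|) sum_C |C| * chi_rho(C) * conj(chi(C)) with |G| = 10 for each irreducible chi in the table:
  <chi_rho, chi_1> = (1/10)[1*(9)*conj(1) + 2*(3/2 - sqrt(5)/2)*conj(1) + 2*(sqrt(5)/2 + 3/2)*conj(1) + 5*(-3)*conj(1)]
      = (1/10)[(9) + (3 - sqrt(5)) + (sqrt(5) + 3) + (-15)] = 0/10 = 0
  <chi_rho, chi_2> = (1/10)[1*(9)*conj(1) + 2*(3/2 - sqrt(5)/2)*conj(1) + 2*(sqrt(5)/2 + 3/2)*conj(1) + 5*(-3)*conj(-1)]
      = (1/10)[(9) + (3 - sqrt(5)) + (sqrt(5) + 3) + (15)] = 30/10 = 3
  <chi_rho, chi_3> = (1/10)[1*(9)*conj(2) + 2*(3/2 - sqrt(5)/2)*conj(-1/2 + sqrt(5)/2) + 2*(sqrt(5)/2 + 3/2)*conj(-sqrt(5)/2 - 1/2) + 5*(-3)*conj(0)]
      = (1/10)[(18) + (-4 + 2*sqrt(5)) + (-2*sqrt(5) - 4) + (0)] = 10/10 = 1
  <chi_rho, chi_4> = (1/10)[1*(9)*conj(2) + 2*(3/2 - sqrt(5)/2)*conj(-sqrt(5)/2 - 1/2) + 2*(sqrt(5)/2 + 3/2)*conj(-1/2 + sqrt(5)/2) + 5*(-3)*conj(0)]
      = (1/10)[(18) + (1 - sqrt(5)) + (1 + sqrt(5)) + (0)] = 20/10 = 2
Dimension check: dim(rho) = sum (mult * dim) = 0*1 + 3*1 + 1*2 + 2*2 = 9 = chi_rho(e) = 9.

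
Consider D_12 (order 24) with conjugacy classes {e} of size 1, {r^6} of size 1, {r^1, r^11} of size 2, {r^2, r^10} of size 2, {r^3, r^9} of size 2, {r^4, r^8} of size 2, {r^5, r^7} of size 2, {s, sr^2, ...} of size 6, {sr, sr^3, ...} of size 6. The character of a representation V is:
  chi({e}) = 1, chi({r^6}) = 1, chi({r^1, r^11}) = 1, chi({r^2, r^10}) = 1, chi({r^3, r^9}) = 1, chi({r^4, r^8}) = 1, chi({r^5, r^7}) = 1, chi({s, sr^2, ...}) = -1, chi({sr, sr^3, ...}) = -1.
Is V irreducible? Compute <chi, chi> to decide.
Irreducible: <chi, chi> = 1.

<chi, chi> = (1/|G|) sum_C |C| * |chi(C)|^2 = (1/24)[1*|1|^2 + 1*|1|^2 + 2*|1|^2 + 2*|1|^2 + 2*|1|^2 + 2*|1|^2 + 2*|1|^2 + 6*|-1|^2 + 6*|-1|^2]
  = (1/24)[(1) + (1) + (2) + (2) + (2) + (2) + (2) + (6) + (6)] = 24/24 = 1.
A character is irreducible iff <chi, chi> = 1, so this representation is irreducible.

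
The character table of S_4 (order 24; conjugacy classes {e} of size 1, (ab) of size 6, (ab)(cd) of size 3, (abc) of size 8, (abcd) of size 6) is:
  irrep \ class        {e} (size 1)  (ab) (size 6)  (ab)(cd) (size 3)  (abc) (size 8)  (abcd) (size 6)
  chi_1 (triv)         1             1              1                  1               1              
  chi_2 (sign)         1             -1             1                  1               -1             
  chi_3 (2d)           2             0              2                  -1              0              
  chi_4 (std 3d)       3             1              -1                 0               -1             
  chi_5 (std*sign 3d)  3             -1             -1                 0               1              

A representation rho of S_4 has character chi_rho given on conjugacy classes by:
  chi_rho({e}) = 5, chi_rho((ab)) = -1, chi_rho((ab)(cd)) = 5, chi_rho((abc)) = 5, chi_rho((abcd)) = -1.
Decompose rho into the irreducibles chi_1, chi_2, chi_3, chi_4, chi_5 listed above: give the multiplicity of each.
Multiplicities: chi_1: 2, chi_2: 3, chi_3: 0, chi_4: 0, chi_5: 0.

Argument: Use <chi_rho, chi> = (1/|G|) sum_C |C| * chi_rho(C) * conj(chi(C)) with |G| = 24 for each irreducible chi in the table:
  <chi_rho, chi_1> = (1/24)[1*(5)*conj(1) + 6*(-1)*conj(1) + 3*(5)*conj(1) + 8*(5)*conj(1) + 6*(-1)*conj(1)]
      = (1/24)[(5) + (-6) + (15) + (40) + (-6)] = 48/24 = 2
  <chi_rho, chi_2> = (1/24)[1*(5)*conj(1) + 6*(-1)*conj(-1) + 3*(5)*conj(1) + 8*(5)*conj(1) + 6*(-1)*conj(-1)]
      = (1/24)[(5) + (6) + (15) + (40) + (6)] = 72/24 = 3
  <chi_rho, chi_3> = (1/24)[1*(5)*conj(2) + 6*(-1)*conj(0) + 3*(5)*conj(2) + 8*(5)*conj(-1) + 6*(-1)*conj(0)]
      = (1/24)[(10) + (0) + (30) + (-40) + (0)] = 0/24 = 0
  <chi_rho, chi_4> = (1/24)[1*(5)*conj(3) + 6*(-1)*conj(1) + 3*(5)*conj(-1) + 8*(5)*conj(0) + 6*(-1)*conj(-1)]
      = (1/24)[(15) + (-6) + (-15) + (0) + (6)] = 0/24 = 0
  <chi_rho, chi_5> = (1/24)[1*(5)*conj(3) + 6*(-1)*conj(-1) + 3*(5)*conj(-1) + 8*(5)*conj(0) + 6*(-1)*conj(1)]
      = (1/24)[(15) + (6) + (-15) + (0) + (-6)] = 0/24 = 0
Dimension check: dim(rho) = sum (mult * dim) = 2*1 + 3*1 + 0*2 + 0*3 + 0*3 = 5 = chi_rho(e) = 5.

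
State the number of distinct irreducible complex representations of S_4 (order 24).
5

Why: The number of irreducible complex representations of a finite group equals its number of conjugacy classes. Conjugacy classes in S_4 correspond to cycle types, i.e. partitions of 4; there are p(4) = 5 of them, so S_4 (order 24) has exactly 5 irreducible complex representations.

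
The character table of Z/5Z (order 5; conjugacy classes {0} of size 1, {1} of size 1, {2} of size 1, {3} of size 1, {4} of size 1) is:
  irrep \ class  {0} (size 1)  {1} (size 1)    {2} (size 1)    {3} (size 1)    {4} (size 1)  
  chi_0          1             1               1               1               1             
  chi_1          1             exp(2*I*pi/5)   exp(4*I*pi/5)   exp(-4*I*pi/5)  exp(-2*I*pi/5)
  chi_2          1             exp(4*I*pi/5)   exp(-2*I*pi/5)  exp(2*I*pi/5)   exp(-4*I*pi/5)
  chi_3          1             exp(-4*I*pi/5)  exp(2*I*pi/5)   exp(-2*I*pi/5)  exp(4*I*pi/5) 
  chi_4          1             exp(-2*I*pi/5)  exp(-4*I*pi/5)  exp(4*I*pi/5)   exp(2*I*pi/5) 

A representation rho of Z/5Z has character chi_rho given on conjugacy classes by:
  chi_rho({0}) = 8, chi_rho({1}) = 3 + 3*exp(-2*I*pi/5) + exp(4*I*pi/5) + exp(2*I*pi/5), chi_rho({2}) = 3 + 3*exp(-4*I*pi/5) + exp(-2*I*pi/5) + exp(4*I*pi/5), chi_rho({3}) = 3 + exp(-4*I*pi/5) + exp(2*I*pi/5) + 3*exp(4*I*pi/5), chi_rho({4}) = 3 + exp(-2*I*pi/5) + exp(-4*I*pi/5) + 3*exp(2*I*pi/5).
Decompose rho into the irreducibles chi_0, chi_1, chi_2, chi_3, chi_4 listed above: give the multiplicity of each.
Multiplicities: chi_0: 3, chi_1: 1, chi_2: 1, chi_3: 0, chi_4: 3.

Reasoning: Use <chi_rho, chi> = (1/|G|) sum_C |C| * chi_rho(C) * conj(chi(C)) with |G| = 5 for each irreducible chi in the table:
  <chi_rho, chi_0> = (1/5)[1*(8)*conj(1) + 1*(3 + 3*exp(-2*I*pi/5) + exp(4*I*pi/5) + exp(2*I*pi/5))*conj(1) + 1*(3 + 3*exp(-4*I*pi/5) + exp(-2*I*pi/5) + exp(4*I*pi/5))*conj(1) + 1*(3 + exp(-4*I*pi/5) + exp(2*I*pi/5) + 3*exp(4*I*pi/5))*conj(1) + 1*(3 + exp(-2*I*pi/5) + exp(-4*I*pi/5) + 3*exp(2*I*pi/5))*conj(1)]
      = (1/5)[(8) + (3 + 3*exp(-2*I*pi/5) + exp(4*I*pi/5) + exp(2*I*pi/5)) + (3 + 3*exp(-4*I*pi/5) + exp(-2*I*pi/5) + exp(4*I*pi/5)) + (3 + exp(-4*I*pi/5) + exp(2*I*pi/5) + 3*exp(4*I*pi/5)) + (3 + exp(-2*I*pi/5) + exp(-4*I*pi/5) + 3*exp(2*I*pi/5))] = 15/5 = 3
  <chi_rho, chi_1> = (1/5)[1*(8)*conj(1) + 1*(3 + 3*exp(-2*I*pi/5) + exp(4*I*pi/5) + exp(2*I*pi/5))*conj(exp(2*I*pi/5)) + 1*(3 + 3*exp(-4*I*pi/5) + exp(-2*I*pi/5) + exp(4*I*pi/5))*conj(exp(4*I*pi/5)) + 1*(3 + exp(-4*I*pi/5) + exp(2*I*pi/5) + 3*exp(4*I*pi/5))*conj(exp(-4*I*pi/5)) + 1*(3 + exp(-2*I*pi/5) + exp(-4*I*pi/5) + 3*exp(2*I*pi/5))*conj(exp(-2*I*pi/5))]
      = (1/5)[(8) + (1 + 3*exp(-2*I*pi/5) + 3*exp(-4*I*pi/5) + exp(2*I*pi/5)) + (1 + 3*exp(-4*I*pi/5) + exp(4*I*pi/5) + 3*exp(2*I*pi/5)) + (1 + 3*exp(-2*I*pi/5) + exp(-4*I*pi/5) + 3*exp(4*I*pi/5)) + (1 + exp(-2*I*pi/5) + 3*exp(4*I*pi/5) + 3*exp(2*I*pi/5))] = 5/5 = 1
  <chi_rho, chi_2> = (1/5)[1*(8)*conj(1) + 1*(3 + 3*exp(-2*I*pi/5) + exp(4*I*pi/5) + exp(2*I*pi/5))*conj(exp(4*I*pi/5)) + 1*(3 + 3*exp(-4*I*pi/5) + exp(-2*I*pi/5) + exp(4*I*pi/5))*conj(exp(-2*I*pi/5)) + 1*(3 + exp(-4*I*pi/5) + exp(2*I*pi/5) + 3*exp(4*I*pi/5))*conj(exp(2*I*pi/5)) + 1*(3 + exp(-2*I*pi/5) + exp(-4*I*pi/5) + 3*exp(2*I*pi/5))*conj(exp(-4*I*pi/5))]
      = (1/5)[(8) + (1 + 3*exp(-4*I*pi/5) + exp(-2*I*pi/5) + 3*exp(4*I*pi/5)) + (1 + 3*exp(-2*I*pi/5) + exp(-4*I*pi/5) + 3*exp(2*I*pi/5)) + (1 + 3*exp(-2*I*pi/5) + exp(4*I*pi/5) + 3*exp(2*I*pi/5)) + (1 + 3*exp(-4*I*pi/5) + exp(2*I*pi/5) + 3*exp(4*I*pi/5))] = 5/5 = 1
  <chi_rho, chi_3> = (1/5)[1*(8)*conj(1) + 1*(3 + 3*exp(-2*I*pi/5) + exp(4*I*pi/5) + exp(2*I*pi/5))*conj(exp(-4*I*pi/5)) + 1*(3 + 3*exp(-4*I*pi/5) + exp(-2*I*pi/5) + exp(4*I*pi/5))*conj(exp(2*I*pi/5)) + 1*(3 + exp(-4*I*pi/5) + exp(2*I*pi/5) + 3*exp(4*I*pi/5))*conj(exp(-2*I*pi/5)) + 1*(3 + exp(-2*I*pi/5) + exp(-4*I*pi/5) + 3*exp(2*I*pi/5))*conj(exp(4*I*pi/5))]
      = (1/5)[(8) + (exp(-2*I*pi/5) + exp(-4*I*pi/5) + 3*exp(4*I*pi/5) + 3*exp(2*I*pi/5)) + (3*exp(-2*I*pi/5) + exp(-4*I*pi/5) + exp(2*I*pi/5) + 3*exp(4*I*pi/5)) + (3*exp(-4*I*pi/5) + exp(-2*I*pi/5) + exp(4*I*pi/5) + 3*exp(2*I*pi/5)) + (3*exp(-2*I*pi/5) + 3*exp(-4*I*pi/5) + exp(4*I*pi/5) + exp(2*I*pi/5))] = 0/5 = 0
  <chi_rho, chi_4> = (1/5)[1*(8)*conj(1) + 1*(3 + 3*exp(-2*I*pi/5) + exp(4*I*pi/5) + exp(2*I*pi/5))*conj(exp(-2*I*pi/5)) + 1*(3 + 3*exp(-4*I*pi/5) + exp(-2*I*pi/5) + exp(4*I*pi/5))*conj(exp(-4*I*pi/5)) + 1*(3 + exp(-4*I*pi/5) + exp(2*I*pi/5) + 3*exp(4*I*pi/5))*conj(exp(4*I*pi/5)) + 1*(3 + exp(-2*I*pi/5) + exp(-4*I*pi/5) + 3*exp(2*I*pi/5))*conj(exp(2*I*pi/5))]
      = (1/5)[(8) + (3 + exp(-4*I*pi/5) + exp(4*I*pi/5) + 3*exp(2*I*pi/5)) + (3 + exp(-2*I*pi/5) + exp(2*I*pi/5) + 3*exp(4*I*pi/5)) + (3 + 3*exp(-4*I*pi/5) + exp(-2*I*pi/5) + exp(2*I*pi/5)) + (3 + 3*exp(-2*I*pi/5) + exp(-4*I*pi/5) + exp(4*I*pi/5))] = 15/5 = 3
(Exp terms are combined using exp(i*s)*conj(exp(i*t)) = exp(i*(s-t)), and sums of them are collapsed using the identity that for every m > 1 the m distinct m-th roots of unity sum to 0, e.g. 1 + exp(2*I*pi/3) + exp(-2*I*pi/3) = 0.)
Dimension check: dim(rho) = sum (mult * dim) = 3*1 + 1*1 + 1*1 + 0*1 + 3*1 = 8 = chi_rho(e) = 8.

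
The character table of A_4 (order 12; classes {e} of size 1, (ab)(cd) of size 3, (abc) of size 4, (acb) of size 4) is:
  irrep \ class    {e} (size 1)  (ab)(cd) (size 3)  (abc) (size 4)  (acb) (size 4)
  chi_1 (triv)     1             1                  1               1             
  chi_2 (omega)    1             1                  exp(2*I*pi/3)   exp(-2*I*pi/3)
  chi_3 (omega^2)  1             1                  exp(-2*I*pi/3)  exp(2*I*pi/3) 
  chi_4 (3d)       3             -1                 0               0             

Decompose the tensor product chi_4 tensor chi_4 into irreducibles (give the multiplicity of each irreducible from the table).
chi_4 tensor chi_4 = chi_1 + chi_2 + chi_3 + 2*chi_4 (all other irreducibles have multiplicity 0).

Why: The character of a tensor product is the pointwise product (chi_4 * chi_4)(C) = chi_4(C) * chi_4(C):
  {e}: (3)*(3), (ab)(cd): (-1)*(-1), (abc): (0)*(0), (acb): (0)*(0)
so (chi_4 * chi_4) takes values
  {e} -> 9, (ab)(cd) -> 1, (abc) -> 0, (acb) -> 0.
Now take the inner product of this character with each irreducible chi from the table, <chi_4*chi_4, chi> = (1/12) sum_C |C| (chi_4*chi_4)(C) conj(chi(C)):
  <chi_4*chi_4, chi_1> = (1/12)[1*(9)*conj(1) + 3*(1)*conj(1) + 4*(0)*conj(1) + 4*(0)*conj(1)]
      = (1/12)[(9) + (3) + (0) + (0)] = 12/12 = 1
  <chi_4*chi_4, chi_2> = (1/12)[1*(9)*conj(1) + 3*(1)*conj(1) + 4*(0)*conj(exp(2*I*pi/3)) + 4*(0)*conj(exp(-2*I*pi/3))]
      = (1/12)[(9) + (3) + (0) + (0)] = 12/12 = 1
  <chi_4*chi_4, chi_3> = (1/12)[1*(9)*conj(1) + 3*(1)*conj(1) + 4*(0)*conj(exp(-2*I*pi/3)) + 4*(0)*conj(exp(2*I*pi/3))]
      = (1/12)[(9) + (3) + (0) + (0)] = 12/12 = 1
  <chi_4*chi_4, chi_4> = (1/12)[1*(9)*conj(3) + 3*(1)*conj(-1) + 4*(0)*conj(0) + 4*(0)*conj(0)]
      = (1/12)[(27) + (-3) + (0) + (0)] = 24/12 = 2
(Exp terms are combined using exp(i*s)*conj(exp(i*t)) = exp(i*(s-t)), and sums of them are collapsed using the identity that for every m > 1 the m distinct m-th roots of unity sum to 0, e.g. 1 + exp(2*I*pi/3) + exp(-2*I*pi/3) = 0.)
Hence the multiplicities are chi_1: 1, chi_2: 1, chi_3: 1, chi_4: 2. Dimension check: dim(chi_4)*dim(chi_4) = 3*3 = 9 and sum (mult * dim) = 1*1 + 1*1 + 1*1 + 2*3 = 9.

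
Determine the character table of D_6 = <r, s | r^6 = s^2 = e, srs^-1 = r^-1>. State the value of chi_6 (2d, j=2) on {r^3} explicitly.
Conjugacy classes: {e} of size 1, {r^3} of size 1, {r^1, r^5} of size 2, {r^2, r^4} of size 2, {s, sr^2, ...} of size 3, {sr, sr^3, ...} of size 3.
Character table:
  irrep \ class              {e} (size 1)  {r^3} (size 1)  {r^1, r^5} (size 2)  {r^2, r^4} (size 2)  {s, sr^2, ...} (size 3)  {sr, sr^3, ...} (size 3)
  chi_1 (triv)               1             1               1                    1                    1                        1                       
  chi_2 (sign: r->1, s->-1)  1             1               1                    1                    -1                       -1                      
  chi_3 (r->-1, s->1)        1             -1              -1                   1                    1                        -1                      
  chi_4 (r->-1, s->-1)       1             -1              -1                   1                    -1                       1                       
  chi_5 (2d, j=1)            2             -2              1                    -1                   0                        0                       
  chi_6 (2d, j=2)            2             2               -1                   -1                   0                        0                       

Spot check: chi_6 (2d, j=2) on {r^3} = 2.

Details: D_6 has order 2*6 = 12 with 6 conjugacy classes, hence 6 irreducibles. Sum of squared dims 1 + 1 + 1 + 1 + 4 + 4 = 12 = |G|. Linear characters come from the abelianisation; the 2-dimensional irreps have character r^k -> 2*cos(2*pi*j*k/6), reflections -> 0.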